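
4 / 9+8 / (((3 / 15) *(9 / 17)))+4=80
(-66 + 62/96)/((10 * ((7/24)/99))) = -310563/140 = -2218.31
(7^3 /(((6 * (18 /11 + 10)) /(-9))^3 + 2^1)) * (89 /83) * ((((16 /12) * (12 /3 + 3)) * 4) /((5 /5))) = -20478244248 /693271693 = -29.54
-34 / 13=-2.62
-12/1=-12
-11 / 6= -1.83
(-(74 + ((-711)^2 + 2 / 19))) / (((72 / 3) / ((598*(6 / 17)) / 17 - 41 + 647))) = -286143066609 / 21964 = -13027821.28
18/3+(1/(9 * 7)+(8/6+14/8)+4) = 3301/252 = 13.10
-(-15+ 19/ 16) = 221/ 16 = 13.81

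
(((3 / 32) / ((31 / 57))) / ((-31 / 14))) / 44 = -1197 / 676544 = -0.00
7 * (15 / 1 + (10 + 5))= 210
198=198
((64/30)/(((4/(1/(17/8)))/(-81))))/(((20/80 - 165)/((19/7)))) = 131328/392105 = 0.33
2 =2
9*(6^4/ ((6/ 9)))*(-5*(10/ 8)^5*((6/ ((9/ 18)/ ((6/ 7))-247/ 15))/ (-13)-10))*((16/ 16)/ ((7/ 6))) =6331877578125/ 2775136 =2281645.86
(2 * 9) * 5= 90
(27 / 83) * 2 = 54 / 83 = 0.65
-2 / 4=-1 / 2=-0.50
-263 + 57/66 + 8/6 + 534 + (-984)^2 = 63922927/66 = 968529.20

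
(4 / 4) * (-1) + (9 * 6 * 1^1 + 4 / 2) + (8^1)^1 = 63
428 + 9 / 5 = 2149 / 5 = 429.80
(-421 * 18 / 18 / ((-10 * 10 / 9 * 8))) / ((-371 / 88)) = -41679 / 37100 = -1.12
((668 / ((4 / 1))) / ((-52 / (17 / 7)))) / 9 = -2839 / 3276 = -0.87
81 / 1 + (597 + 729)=1407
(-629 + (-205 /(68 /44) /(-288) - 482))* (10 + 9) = -103306819 /4896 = -21100.25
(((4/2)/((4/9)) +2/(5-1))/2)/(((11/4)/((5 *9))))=450/11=40.91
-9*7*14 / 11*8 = -7056 / 11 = -641.45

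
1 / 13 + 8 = 8.08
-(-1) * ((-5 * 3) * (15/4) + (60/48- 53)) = -108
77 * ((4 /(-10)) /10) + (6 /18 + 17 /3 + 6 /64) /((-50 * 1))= -5123 /1600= -3.20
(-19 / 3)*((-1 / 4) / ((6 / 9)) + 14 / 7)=-247 / 24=-10.29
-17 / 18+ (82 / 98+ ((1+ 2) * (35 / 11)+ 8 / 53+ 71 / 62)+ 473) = 3855452141 / 7970193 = 483.73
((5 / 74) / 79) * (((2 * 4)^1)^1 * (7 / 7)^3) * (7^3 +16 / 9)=62060 / 26307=2.36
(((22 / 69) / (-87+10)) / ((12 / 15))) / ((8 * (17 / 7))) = -5 / 18768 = -0.00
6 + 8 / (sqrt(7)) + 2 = 8 * sqrt(7) / 7 + 8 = 11.02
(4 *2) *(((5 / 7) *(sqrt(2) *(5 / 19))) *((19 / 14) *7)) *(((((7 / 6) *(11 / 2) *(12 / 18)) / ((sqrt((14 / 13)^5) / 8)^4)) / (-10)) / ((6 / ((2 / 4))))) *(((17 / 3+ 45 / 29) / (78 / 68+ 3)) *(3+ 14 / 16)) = -627345056640192605 *sqrt(2) / 93558344746041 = -9482.85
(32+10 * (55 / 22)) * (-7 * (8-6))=-798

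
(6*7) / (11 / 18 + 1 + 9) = 756 / 191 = 3.96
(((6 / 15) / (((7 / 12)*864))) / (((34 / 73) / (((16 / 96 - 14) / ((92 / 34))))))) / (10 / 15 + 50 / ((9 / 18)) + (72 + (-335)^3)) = 6059 / 26148215126880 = 0.00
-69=-69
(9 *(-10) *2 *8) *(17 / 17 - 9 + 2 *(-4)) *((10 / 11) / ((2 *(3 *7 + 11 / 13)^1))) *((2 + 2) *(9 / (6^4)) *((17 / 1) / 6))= 88400 / 2343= 37.73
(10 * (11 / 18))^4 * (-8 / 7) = -73205000 / 45927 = -1593.94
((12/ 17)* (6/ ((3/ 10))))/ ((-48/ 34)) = -10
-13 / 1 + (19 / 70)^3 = -12.98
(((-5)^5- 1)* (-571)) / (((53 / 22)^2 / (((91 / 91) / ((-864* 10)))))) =-35996411 / 1011240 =-35.60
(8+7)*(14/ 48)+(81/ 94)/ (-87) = 47597/ 10904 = 4.37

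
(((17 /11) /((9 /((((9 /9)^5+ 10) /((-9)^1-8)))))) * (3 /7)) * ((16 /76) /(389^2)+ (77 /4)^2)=-17046462035 /966033264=-17.65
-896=-896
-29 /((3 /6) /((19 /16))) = -551 /8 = -68.88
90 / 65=18 / 13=1.38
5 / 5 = 1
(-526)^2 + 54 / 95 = 26284274 / 95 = 276676.57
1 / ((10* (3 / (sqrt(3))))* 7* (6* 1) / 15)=sqrt(3) / 84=0.02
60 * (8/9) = 160/3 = 53.33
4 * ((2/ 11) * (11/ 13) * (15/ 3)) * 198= 7920/ 13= 609.23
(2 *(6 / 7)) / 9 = 4 / 21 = 0.19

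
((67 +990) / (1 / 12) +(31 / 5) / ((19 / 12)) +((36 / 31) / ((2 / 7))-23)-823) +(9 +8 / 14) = 244402199 / 20615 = 11855.55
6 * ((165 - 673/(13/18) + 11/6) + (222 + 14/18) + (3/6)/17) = -2156894/663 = -3253.23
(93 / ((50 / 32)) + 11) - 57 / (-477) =280792 / 3975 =70.64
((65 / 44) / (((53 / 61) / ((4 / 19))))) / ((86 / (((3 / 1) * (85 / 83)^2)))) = 85941375 / 6562612958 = 0.01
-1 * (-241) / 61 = 241 / 61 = 3.95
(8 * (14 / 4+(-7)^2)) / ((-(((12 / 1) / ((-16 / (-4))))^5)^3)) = -140 / 4782969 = -0.00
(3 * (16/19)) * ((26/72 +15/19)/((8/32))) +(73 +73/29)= 2736938/31407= 87.14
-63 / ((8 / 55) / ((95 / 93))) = -109725 / 248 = -442.44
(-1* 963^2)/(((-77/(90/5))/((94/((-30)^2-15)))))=523036116/22715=23026.02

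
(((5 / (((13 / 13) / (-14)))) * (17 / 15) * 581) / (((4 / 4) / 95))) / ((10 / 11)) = -14450051 / 3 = -4816683.67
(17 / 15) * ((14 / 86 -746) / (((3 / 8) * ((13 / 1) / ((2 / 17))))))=-39472 / 1935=-20.40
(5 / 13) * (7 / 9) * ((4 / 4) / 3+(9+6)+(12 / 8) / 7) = 3265 / 702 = 4.65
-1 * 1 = -1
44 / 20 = 11 / 5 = 2.20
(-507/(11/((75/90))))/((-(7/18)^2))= 136890/539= 253.97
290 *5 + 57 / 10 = 14557 / 10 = 1455.70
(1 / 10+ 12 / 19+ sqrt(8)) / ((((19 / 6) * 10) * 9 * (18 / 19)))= 139 / 51300+ sqrt(2) / 135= 0.01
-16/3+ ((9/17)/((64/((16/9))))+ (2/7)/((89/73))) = -646171/127092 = -5.08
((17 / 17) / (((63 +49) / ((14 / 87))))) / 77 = 1 / 53592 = 0.00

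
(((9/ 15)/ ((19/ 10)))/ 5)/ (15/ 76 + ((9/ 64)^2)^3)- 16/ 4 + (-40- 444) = -209465177626248/ 429513558565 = -487.68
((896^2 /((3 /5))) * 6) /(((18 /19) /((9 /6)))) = 38133760 /3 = 12711253.33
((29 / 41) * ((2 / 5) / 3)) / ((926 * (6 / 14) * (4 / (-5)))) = -203 / 683388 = -0.00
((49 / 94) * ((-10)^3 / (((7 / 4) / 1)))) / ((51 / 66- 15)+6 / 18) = 132000 / 6157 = 21.44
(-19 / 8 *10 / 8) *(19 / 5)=-361 / 32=-11.28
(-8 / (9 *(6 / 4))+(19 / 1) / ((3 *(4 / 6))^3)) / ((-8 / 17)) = -6545 / 1728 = -3.79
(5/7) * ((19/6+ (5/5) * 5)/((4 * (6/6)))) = 35/24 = 1.46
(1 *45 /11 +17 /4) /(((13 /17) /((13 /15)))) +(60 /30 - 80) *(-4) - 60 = 172559 /660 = 261.45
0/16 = 0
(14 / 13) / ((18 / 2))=14 / 117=0.12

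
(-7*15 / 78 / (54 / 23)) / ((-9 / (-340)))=-68425 / 3159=-21.66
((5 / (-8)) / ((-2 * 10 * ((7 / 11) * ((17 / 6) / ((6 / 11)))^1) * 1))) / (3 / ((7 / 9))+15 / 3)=0.00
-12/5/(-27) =4/45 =0.09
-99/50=-1.98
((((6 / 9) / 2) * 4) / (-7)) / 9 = -4 / 189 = -0.02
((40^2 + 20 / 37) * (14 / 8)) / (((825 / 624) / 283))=1220074128 / 2035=599545.03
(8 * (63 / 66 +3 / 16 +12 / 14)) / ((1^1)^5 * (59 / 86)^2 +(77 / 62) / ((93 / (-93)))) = -94117798 / 4538765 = -20.74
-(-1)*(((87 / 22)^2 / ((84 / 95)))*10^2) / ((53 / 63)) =53929125 / 25652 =2102.34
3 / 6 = 1 / 2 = 0.50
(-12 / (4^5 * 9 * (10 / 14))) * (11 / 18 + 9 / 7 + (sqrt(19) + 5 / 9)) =-0.01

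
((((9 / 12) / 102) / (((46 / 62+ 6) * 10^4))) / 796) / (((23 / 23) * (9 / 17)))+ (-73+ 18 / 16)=-8609336999969 / 119782080000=-71.87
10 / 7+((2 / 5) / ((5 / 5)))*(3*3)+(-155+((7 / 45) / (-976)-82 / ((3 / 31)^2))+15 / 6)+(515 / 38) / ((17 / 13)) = -58872752317 / 6620208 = -8892.89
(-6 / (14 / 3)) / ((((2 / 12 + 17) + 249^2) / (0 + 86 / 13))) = -4644 / 33861919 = -0.00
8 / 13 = 0.62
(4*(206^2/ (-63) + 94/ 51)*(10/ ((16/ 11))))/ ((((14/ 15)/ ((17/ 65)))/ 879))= -5796871685/ 1274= -4550134.76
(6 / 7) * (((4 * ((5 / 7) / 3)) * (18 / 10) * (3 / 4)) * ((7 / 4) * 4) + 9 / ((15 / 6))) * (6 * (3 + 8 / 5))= 7452 / 25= 298.08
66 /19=3.47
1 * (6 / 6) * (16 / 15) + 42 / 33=386 / 165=2.34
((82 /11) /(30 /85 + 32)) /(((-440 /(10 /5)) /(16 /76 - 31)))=81549 /2528900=0.03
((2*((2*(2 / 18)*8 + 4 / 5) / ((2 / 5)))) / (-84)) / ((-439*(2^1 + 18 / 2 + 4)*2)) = 29 / 2489130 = 0.00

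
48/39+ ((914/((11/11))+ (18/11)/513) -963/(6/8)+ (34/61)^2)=-11175203896/30329871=-368.46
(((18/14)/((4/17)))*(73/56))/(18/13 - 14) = -145197/257152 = -0.56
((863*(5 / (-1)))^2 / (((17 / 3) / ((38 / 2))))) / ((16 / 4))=1061295825 / 68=15607291.54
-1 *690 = -690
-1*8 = -8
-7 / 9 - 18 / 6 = -34 / 9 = -3.78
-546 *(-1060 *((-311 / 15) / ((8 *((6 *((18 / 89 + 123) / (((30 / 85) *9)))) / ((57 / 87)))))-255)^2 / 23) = 4888012571939994143952669 / 2987145853847000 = 1636348812.91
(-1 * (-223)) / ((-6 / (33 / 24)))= -51.10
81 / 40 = 2.02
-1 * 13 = -13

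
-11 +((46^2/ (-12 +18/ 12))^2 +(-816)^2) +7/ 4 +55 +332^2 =1440725119/ 1764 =816737.60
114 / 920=57 / 460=0.12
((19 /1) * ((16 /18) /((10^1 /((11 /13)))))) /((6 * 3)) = 418 /5265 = 0.08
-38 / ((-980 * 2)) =19 / 980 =0.02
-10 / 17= -0.59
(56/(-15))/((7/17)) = -136/15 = -9.07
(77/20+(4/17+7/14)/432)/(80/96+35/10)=282869/318240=0.89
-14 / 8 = -7 / 4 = -1.75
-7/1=-7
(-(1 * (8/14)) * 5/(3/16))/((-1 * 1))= 320/21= 15.24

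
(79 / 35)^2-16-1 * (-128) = 143441 / 1225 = 117.09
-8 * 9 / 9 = -8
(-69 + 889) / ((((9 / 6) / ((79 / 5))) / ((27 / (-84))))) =-2776.29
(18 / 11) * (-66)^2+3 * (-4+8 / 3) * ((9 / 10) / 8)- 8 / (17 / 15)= 2420967 / 340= 7120.49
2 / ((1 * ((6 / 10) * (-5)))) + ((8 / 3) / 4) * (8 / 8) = 0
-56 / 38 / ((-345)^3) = 28 / 780208875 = 0.00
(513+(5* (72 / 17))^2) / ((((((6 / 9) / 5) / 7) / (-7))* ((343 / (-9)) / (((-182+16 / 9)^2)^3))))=317672247067288353.60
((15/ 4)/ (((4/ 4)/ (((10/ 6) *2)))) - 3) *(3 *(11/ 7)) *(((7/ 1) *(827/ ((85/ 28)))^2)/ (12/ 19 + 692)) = 57033523239/ 1697875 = 33591.12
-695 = -695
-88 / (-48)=11 / 6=1.83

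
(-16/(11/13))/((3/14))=-88.24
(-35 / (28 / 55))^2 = 4726.56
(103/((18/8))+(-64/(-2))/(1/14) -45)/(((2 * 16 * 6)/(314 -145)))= 682591/1728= 395.02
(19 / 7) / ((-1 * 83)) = -19 / 581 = -0.03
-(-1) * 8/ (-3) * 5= -40/ 3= -13.33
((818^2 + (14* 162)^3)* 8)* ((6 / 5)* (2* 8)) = 8960149982208 / 5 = 1792029996441.60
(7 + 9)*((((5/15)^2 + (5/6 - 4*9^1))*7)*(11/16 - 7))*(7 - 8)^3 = -446117/18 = -24784.28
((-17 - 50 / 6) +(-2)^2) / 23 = -64 / 69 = -0.93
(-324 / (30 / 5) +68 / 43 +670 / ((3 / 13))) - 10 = 366478 / 129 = 2840.91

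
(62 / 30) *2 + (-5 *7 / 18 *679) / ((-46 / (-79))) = -9370063 / 4140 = -2263.30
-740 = -740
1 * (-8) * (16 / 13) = -128 / 13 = -9.85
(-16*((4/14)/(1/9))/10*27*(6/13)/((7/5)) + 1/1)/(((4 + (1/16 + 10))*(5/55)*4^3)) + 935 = 535785899/573300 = 934.56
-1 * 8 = -8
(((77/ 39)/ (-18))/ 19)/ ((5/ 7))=-539/ 66690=-0.01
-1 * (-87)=87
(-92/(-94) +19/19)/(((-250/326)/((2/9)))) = -10106/17625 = -0.57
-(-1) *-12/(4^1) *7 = -21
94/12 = 47/6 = 7.83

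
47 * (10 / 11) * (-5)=-2350 / 11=-213.64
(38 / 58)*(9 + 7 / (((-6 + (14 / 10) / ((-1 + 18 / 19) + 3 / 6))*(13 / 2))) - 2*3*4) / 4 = -2.52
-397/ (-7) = 397/ 7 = 56.71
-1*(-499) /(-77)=-499 /77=-6.48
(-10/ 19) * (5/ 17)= -50/ 323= -0.15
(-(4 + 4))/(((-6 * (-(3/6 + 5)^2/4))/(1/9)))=-64/3267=-0.02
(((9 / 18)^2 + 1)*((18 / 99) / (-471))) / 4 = -5 / 41448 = -0.00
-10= -10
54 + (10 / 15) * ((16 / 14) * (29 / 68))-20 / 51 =6418 / 119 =53.93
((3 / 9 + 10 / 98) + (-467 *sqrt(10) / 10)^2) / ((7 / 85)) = 545015291 / 2058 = 264827.64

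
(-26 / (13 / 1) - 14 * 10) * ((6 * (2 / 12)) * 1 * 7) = -994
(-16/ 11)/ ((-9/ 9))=16/ 11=1.45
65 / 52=5 / 4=1.25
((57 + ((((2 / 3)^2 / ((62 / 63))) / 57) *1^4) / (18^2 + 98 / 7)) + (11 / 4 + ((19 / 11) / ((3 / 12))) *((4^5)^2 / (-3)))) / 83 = -29094.49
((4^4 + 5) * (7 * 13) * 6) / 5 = 142506 / 5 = 28501.20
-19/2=-9.50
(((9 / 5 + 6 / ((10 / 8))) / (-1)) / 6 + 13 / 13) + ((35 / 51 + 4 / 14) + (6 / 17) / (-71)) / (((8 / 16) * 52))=-103478 / 1647555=-0.06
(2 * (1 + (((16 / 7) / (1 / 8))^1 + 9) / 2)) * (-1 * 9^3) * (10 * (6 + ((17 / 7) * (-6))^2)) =-46611154.81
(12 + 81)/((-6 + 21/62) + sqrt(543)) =674622/654697 + 119164 * sqrt(543)/654697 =5.27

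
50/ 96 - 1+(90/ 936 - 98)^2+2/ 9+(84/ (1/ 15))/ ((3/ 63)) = 219297209/ 6084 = 36044.91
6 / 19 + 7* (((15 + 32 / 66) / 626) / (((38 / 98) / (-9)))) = -484503 / 130834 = -3.70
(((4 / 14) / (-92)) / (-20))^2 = 1 / 41473600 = 0.00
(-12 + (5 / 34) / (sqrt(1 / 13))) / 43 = -0.27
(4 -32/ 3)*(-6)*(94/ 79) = 3760/ 79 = 47.59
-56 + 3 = -53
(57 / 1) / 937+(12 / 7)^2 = 137721 / 45913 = 3.00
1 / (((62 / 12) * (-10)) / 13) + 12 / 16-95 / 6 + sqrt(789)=-28523 / 1860 + sqrt(789)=12.75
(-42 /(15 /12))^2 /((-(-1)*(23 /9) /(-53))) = -13462848 /575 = -23413.65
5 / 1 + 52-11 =46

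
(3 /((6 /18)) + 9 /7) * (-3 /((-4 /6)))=324 /7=46.29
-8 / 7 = -1.14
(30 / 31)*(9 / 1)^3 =21870 / 31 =705.48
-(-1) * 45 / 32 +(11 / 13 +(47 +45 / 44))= 230059 / 4576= 50.28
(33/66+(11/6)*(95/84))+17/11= 22835/5544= 4.12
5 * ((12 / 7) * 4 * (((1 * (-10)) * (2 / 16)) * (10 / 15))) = -200 / 7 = -28.57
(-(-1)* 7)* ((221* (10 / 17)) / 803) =910 / 803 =1.13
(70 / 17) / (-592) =-35 / 5032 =-0.01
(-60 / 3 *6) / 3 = -40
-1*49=-49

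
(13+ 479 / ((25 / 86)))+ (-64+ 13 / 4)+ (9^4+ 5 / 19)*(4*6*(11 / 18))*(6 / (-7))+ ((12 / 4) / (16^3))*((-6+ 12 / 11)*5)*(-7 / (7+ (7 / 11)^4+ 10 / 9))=-600583157370316083 / 7425201459200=-80884.43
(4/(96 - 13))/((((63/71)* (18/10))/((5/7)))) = 7100/329427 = 0.02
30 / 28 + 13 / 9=317 / 126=2.52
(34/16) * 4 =17/2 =8.50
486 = 486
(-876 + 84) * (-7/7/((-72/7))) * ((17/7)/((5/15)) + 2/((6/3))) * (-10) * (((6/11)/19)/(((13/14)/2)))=97440/247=394.49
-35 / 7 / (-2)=5 / 2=2.50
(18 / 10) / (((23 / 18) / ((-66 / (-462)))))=0.20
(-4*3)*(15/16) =-45/4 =-11.25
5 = 5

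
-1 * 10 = -10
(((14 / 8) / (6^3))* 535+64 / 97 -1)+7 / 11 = 4268939 / 921888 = 4.63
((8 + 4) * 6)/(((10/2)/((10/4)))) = 36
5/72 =0.07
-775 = -775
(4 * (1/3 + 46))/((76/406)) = 56434/57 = 990.07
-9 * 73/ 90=-73/ 10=-7.30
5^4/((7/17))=10625/7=1517.86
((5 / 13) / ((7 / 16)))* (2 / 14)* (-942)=-118.30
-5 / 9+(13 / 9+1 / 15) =43 / 45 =0.96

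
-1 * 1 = -1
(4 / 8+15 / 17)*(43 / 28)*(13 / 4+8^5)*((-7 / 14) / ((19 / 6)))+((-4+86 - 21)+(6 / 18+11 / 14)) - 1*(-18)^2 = -2441147897 / 217056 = -11246.63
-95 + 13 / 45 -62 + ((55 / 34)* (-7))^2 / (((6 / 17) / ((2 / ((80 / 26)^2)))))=-15660289 / 195840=-79.96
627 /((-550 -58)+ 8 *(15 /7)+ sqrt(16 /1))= -4389 /4108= -1.07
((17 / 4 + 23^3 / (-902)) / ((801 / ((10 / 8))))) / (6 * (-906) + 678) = 83335 / 27501316128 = 0.00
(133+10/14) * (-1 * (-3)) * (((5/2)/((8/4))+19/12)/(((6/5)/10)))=66300/7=9471.43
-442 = -442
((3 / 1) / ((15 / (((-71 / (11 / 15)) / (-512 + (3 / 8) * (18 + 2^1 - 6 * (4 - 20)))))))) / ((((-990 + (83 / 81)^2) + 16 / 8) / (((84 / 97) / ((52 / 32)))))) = -1878230592 / 84161323236133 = -0.00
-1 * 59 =-59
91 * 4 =364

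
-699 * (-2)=1398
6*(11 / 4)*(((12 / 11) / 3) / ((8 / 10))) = 15 / 2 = 7.50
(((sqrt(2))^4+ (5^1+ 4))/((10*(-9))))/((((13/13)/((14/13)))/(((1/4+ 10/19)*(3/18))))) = -0.02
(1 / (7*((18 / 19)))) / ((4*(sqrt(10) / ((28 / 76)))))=0.00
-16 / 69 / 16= -1 / 69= -0.01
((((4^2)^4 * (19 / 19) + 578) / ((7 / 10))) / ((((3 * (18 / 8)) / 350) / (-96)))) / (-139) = 470144000 / 139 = 3382330.94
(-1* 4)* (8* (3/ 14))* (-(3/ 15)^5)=48/ 21875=0.00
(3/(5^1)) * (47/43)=141/215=0.66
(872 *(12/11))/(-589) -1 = -16943/6479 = -2.62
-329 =-329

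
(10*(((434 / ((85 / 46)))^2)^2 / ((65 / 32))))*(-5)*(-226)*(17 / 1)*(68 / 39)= 9190489627453212983296 / 18315375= 501790961279974.50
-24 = -24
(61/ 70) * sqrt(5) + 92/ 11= 61 * sqrt(5)/ 70 + 92/ 11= 10.31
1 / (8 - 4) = 1 / 4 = 0.25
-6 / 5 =-1.20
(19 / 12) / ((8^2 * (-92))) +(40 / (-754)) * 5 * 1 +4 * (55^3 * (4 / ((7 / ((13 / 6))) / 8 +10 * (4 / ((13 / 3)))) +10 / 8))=1643206178528193 / 1482810368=1108170.14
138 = 138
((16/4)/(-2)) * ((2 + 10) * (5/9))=-40/3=-13.33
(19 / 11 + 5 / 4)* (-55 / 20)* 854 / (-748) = 55937 / 5984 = 9.35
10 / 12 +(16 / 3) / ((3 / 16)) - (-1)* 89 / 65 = 35857 / 1170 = 30.65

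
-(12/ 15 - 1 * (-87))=-439/ 5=-87.80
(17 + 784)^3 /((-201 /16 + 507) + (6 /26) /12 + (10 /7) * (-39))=748271015856 /638809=1171353.28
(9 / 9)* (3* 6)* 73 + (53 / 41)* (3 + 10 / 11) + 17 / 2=1197453 / 902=1327.55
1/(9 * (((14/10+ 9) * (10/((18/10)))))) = 1/520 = 0.00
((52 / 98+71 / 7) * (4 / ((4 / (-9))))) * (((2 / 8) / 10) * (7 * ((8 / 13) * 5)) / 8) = -6.47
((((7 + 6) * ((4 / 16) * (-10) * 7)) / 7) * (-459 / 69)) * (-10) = -49725 / 23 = -2161.96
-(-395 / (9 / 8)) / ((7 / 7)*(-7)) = -3160 / 63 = -50.16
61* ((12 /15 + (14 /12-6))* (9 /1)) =-22143 /10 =-2214.30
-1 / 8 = -0.12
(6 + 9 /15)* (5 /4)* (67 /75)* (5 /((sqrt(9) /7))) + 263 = 20939 /60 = 348.98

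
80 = 80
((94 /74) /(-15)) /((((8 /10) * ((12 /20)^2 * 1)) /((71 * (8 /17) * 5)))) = -834250 /16983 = -49.12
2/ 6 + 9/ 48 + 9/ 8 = 79/ 48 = 1.65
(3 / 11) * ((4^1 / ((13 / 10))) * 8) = 960 / 143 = 6.71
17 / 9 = 1.89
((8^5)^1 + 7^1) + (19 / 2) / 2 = 131119 / 4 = 32779.75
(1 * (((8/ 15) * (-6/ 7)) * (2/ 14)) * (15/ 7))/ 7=-48/ 2401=-0.02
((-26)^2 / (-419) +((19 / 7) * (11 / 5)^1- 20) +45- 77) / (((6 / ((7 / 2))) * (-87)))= 698669 / 2187180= 0.32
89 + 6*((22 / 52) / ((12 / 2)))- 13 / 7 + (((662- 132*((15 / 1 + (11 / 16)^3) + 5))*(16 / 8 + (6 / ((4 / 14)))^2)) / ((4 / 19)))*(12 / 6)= -1585030572577 / 186368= -8504842.96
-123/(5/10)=-246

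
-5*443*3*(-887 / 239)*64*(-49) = -18483944640 / 239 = -77338680.50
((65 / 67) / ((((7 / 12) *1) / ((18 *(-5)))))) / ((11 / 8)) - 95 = -1051705 / 5159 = -203.86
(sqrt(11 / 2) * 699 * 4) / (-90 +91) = 1398 * sqrt(22) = 6557.20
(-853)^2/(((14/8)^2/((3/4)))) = 8731308/49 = 178189.96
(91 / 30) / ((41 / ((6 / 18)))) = 91 / 3690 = 0.02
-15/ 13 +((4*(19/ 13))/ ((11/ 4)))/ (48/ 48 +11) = -419/ 429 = -0.98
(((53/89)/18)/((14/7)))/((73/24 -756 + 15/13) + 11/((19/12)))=-26182/1178941971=-0.00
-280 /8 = -35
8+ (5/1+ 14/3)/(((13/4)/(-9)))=-244/13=-18.77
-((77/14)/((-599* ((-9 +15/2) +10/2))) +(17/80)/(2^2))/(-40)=67761/53670400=0.00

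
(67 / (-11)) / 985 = -67 / 10835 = -0.01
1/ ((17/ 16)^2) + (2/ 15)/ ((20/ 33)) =15979/ 14450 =1.11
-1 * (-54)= 54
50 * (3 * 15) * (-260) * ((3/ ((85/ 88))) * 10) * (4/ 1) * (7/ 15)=-576576000/ 17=-33916235.29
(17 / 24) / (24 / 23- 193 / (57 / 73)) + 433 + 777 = 3123525291 / 2581432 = 1210.00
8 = 8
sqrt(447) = 21.14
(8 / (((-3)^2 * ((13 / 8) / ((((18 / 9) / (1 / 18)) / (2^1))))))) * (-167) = -21376 / 13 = -1644.31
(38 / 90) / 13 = 19 / 585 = 0.03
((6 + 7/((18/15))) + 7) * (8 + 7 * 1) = 565/2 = 282.50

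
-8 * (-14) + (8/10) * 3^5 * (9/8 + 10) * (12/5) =132562/25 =5302.48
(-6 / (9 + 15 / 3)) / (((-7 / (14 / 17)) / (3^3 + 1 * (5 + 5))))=222 / 119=1.87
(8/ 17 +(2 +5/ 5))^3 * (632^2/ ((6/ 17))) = 41016650848/ 867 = 47308709.17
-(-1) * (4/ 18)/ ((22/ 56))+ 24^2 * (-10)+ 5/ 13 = -7411897/ 1287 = -5759.05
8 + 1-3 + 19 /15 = 7.27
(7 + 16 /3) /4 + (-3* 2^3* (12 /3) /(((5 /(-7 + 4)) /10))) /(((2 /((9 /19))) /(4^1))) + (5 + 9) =128311 /228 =562.77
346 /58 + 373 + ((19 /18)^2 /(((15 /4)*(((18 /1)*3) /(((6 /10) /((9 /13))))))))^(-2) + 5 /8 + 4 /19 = 226644524818873 /5109625768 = 44356.38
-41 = -41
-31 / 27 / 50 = -31 / 1350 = -0.02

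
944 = 944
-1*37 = -37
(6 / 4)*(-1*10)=-15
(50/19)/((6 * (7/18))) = 150/133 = 1.13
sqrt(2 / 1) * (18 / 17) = 18 * sqrt(2) / 17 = 1.50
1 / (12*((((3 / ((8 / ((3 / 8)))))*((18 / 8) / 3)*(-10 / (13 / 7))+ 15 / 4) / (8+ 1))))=416 / 1765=0.24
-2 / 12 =-1 / 6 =-0.17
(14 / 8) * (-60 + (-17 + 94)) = 119 / 4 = 29.75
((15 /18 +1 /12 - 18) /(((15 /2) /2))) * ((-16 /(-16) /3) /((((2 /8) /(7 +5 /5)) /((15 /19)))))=-6560 /171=-38.36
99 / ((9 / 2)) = 22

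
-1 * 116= -116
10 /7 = 1.43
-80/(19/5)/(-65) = 80/247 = 0.32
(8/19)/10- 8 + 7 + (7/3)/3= -154/855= -0.18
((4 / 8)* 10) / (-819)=-5 / 819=-0.01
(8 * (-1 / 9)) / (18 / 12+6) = -16 / 135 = -0.12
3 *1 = 3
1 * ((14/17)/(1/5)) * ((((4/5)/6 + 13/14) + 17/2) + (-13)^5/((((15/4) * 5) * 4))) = -1729354/85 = -20345.34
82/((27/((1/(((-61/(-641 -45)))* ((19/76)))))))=136.62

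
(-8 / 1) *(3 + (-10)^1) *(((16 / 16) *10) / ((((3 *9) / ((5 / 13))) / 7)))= 19600 / 351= 55.84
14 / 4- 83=-159 / 2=-79.50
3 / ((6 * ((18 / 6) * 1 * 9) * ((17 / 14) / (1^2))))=7 / 459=0.02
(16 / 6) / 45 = 8 / 135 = 0.06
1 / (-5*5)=-1 / 25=-0.04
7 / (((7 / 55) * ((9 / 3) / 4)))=220 / 3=73.33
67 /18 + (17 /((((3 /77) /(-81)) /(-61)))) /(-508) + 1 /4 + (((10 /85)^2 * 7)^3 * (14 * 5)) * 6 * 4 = -233870843358077 /55178482734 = -4238.44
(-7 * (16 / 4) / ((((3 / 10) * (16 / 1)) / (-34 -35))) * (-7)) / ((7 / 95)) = -76475 / 2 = -38237.50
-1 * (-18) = 18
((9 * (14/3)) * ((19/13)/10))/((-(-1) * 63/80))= 304/39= 7.79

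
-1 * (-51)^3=132651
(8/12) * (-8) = -16/3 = -5.33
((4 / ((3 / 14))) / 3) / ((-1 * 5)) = -56 / 45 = -1.24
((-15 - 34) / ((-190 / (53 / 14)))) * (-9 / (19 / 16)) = -13356 / 1805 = -7.40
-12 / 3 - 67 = -71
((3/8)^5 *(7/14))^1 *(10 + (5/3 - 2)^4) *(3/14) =7299/917504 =0.01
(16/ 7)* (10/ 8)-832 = -5804/ 7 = -829.14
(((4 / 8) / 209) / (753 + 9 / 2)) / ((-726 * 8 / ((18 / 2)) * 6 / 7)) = -7 / 1226010720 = -0.00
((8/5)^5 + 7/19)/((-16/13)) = -8378071/950000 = -8.82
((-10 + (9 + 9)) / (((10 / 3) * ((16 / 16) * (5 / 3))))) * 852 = 30672 / 25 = 1226.88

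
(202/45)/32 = 101/720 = 0.14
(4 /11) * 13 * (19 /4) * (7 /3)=1729 /33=52.39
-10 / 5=-2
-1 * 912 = -912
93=93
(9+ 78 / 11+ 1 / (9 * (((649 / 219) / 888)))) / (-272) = -32051 / 176528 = -0.18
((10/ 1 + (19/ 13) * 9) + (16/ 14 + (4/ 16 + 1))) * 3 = 27897/ 364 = 76.64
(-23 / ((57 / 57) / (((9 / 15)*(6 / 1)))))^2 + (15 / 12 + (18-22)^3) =679309 / 100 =6793.09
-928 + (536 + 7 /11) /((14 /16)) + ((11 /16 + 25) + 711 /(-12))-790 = -1402341 /1232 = -1138.26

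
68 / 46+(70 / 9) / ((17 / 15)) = 9784 / 1173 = 8.34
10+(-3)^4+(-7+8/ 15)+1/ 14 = 17767/ 210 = 84.60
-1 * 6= -6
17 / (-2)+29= 41 / 2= 20.50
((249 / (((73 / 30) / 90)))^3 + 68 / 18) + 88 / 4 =2734839495693251944 / 3501153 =781125388034.53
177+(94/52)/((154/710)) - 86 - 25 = 74.33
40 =40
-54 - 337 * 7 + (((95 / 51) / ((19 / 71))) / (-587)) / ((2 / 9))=-48159719 / 19958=-2413.05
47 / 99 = 0.47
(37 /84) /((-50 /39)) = -481 /1400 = -0.34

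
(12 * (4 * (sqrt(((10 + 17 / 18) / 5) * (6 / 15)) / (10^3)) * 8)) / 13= 16 * sqrt(197) / 8125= 0.03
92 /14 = 46 /7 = 6.57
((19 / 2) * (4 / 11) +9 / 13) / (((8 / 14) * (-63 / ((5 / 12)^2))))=-14825 / 741312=-0.02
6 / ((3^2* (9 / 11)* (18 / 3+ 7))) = 22 / 351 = 0.06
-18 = -18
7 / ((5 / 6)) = 42 / 5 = 8.40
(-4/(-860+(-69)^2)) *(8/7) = -0.00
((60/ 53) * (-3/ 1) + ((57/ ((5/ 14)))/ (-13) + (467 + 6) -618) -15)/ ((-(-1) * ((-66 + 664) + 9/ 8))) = -4841552/ 16511885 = -0.29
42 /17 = 2.47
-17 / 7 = -2.43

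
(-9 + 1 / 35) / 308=-157 / 5390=-0.03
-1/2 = -0.50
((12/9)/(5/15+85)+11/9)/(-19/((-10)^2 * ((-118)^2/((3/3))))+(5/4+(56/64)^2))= 62048825/101035341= 0.61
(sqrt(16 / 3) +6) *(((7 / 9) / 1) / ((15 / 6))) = 2.59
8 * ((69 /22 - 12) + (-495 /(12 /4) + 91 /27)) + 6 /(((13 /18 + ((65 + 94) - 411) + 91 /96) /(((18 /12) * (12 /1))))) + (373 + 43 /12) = -987.79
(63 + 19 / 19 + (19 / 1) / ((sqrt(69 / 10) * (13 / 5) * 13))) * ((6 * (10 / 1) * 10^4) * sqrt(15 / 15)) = 19000000 * sqrt(690) / 3887 + 38400000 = 38528399.58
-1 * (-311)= 311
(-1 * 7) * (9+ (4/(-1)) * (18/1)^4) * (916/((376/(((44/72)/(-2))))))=-822667615/376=-2187945.78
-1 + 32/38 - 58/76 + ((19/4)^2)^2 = 508.15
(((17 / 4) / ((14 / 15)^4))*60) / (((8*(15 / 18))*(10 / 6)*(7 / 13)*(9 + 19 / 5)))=302079375 / 68841472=4.39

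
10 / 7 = 1.43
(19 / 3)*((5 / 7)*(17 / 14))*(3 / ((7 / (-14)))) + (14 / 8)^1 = -6117 / 196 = -31.21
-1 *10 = -10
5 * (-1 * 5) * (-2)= 50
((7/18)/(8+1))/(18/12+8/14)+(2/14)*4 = 9739/16443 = 0.59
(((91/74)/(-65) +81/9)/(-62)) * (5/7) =-3323/32116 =-0.10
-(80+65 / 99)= -7985 / 99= -80.66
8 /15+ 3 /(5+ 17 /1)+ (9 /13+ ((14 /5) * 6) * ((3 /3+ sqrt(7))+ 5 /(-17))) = 192839 /14586+ 84 * sqrt(7) /5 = 57.67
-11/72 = -0.15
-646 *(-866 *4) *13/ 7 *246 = 7156305312/ 7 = 1022329330.29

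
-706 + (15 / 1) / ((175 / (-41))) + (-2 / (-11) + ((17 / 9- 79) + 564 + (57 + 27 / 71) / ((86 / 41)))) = -2063765246 / 10578645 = -195.09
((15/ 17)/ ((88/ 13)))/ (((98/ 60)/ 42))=8775/ 2618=3.35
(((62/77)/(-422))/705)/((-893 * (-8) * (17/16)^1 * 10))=-31/869426117175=-0.00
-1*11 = -11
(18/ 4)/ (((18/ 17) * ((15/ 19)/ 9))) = 969/ 20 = 48.45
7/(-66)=-7/66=-0.11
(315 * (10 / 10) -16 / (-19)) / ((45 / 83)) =498083 / 855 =582.55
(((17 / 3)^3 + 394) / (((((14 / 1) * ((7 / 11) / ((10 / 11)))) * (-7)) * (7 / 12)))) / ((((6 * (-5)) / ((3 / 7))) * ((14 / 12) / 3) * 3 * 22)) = 31102 / 3882417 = 0.01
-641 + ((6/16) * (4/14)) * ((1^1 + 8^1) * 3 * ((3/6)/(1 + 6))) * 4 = -62737/98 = -640.17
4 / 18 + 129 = 1163 / 9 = 129.22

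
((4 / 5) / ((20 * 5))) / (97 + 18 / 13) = 13 / 159875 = 0.00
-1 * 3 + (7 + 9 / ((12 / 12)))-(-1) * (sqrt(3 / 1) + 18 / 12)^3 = 39 * sqrt(3) / 4 + 239 / 8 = 46.76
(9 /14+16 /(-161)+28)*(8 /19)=5252 /437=12.02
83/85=0.98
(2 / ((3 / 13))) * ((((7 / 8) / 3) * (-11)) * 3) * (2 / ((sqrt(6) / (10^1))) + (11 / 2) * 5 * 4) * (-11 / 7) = 7865 * sqrt(6) / 18 + 86515 / 6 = 15489.46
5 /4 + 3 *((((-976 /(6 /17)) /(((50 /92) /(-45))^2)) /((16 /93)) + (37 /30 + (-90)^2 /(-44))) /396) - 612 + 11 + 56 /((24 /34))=-181939266461 /217800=-835350.17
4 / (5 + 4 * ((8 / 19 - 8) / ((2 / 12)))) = -76 / 3361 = -0.02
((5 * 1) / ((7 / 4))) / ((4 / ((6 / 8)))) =0.54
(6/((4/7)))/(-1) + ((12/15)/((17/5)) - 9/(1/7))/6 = -1069/51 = -20.96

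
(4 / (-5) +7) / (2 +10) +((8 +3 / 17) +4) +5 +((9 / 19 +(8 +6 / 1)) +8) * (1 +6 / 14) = 965093 / 19380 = 49.80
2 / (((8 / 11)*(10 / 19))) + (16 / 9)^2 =27169 / 3240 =8.39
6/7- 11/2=-65/14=-4.64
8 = 8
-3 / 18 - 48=-289 / 6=-48.17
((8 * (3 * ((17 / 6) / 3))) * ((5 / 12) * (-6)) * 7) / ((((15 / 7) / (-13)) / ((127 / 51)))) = 161798 / 27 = 5992.52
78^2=6084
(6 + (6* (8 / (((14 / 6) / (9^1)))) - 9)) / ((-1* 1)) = -1275 / 7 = -182.14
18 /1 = 18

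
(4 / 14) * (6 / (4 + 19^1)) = 12 / 161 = 0.07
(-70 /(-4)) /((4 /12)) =52.50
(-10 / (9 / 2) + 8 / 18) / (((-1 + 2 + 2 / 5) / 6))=-160 / 21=-7.62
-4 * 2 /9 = -8 /9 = -0.89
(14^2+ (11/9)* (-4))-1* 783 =-591.89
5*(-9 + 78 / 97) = -3975 / 97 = -40.98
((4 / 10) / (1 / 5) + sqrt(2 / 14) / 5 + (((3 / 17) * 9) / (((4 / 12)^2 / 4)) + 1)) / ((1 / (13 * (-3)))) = -39897 / 17-39 * sqrt(7) / 35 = -2349.83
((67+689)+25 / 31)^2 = 550418521 / 961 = 572756.01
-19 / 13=-1.46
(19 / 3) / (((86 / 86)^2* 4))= 1.58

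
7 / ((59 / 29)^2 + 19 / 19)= 5887 / 4322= 1.36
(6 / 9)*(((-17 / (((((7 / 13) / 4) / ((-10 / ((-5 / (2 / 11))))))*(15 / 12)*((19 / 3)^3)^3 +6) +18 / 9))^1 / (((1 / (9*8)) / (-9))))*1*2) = 240534448128 / 124234894654963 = 0.00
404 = 404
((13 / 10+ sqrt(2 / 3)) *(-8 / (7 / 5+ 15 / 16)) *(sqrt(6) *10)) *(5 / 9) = -41600 *sqrt(6) / 1683 - 64000 / 1683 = -98.57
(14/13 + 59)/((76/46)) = 17963/494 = 36.36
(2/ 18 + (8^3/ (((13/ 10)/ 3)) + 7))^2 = 19341021184/ 13689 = 1412887.81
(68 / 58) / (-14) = -17 / 203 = -0.08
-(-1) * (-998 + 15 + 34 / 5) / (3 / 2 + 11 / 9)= -87858 / 245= -358.60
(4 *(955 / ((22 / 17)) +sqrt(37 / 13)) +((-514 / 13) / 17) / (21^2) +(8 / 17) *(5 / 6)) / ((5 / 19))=76 *sqrt(481) / 65 +3537323252 / 315315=11244.02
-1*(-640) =640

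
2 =2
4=4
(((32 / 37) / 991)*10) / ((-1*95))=-64 / 696673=-0.00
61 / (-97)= -0.63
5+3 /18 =31 /6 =5.17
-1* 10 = -10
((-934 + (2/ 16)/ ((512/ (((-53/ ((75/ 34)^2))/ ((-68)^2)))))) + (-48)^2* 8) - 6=1612062719947/ 92160000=17492.00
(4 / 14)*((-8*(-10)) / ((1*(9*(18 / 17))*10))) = 136 / 567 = 0.24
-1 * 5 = -5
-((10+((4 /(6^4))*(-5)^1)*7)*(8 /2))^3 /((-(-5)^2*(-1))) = -1316873605 /531441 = -2477.93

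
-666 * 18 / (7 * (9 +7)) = -2997 / 28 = -107.04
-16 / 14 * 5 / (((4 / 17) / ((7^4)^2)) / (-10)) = 1400023100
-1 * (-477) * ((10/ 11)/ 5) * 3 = 2862/ 11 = 260.18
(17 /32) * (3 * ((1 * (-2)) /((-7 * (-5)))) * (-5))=51 /112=0.46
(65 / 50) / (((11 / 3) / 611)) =23829 / 110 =216.63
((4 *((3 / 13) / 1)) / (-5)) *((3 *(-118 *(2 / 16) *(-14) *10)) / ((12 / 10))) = -12390 / 13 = -953.08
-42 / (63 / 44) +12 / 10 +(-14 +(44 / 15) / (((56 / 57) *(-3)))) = -3019 / 70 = -43.13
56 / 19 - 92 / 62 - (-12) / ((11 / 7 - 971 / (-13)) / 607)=99099349 / 1021915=96.97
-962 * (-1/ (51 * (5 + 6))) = 962/ 561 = 1.71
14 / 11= 1.27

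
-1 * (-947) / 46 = 947 / 46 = 20.59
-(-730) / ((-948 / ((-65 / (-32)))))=-23725 / 15168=-1.56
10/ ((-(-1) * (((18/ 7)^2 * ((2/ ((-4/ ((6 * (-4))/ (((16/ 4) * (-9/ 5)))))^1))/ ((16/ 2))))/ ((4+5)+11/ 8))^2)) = 16540489/ 29160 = 567.23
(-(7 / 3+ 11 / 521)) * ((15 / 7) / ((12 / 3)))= -4600 / 3647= -1.26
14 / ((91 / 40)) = 80 / 13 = 6.15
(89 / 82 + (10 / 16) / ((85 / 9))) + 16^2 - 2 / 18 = 12899317 / 50184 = 257.04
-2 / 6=-1 / 3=-0.33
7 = 7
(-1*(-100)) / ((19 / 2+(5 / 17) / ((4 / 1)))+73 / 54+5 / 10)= 183600 / 20977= 8.75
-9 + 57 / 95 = -42 / 5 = -8.40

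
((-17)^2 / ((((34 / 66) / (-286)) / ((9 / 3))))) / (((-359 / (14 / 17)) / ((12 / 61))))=4756752 / 21899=217.21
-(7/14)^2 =-1/4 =-0.25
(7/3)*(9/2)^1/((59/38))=399/59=6.76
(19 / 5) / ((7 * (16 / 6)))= 57 / 280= 0.20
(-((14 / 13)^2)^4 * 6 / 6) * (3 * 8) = -35418937344 / 815730721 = -43.42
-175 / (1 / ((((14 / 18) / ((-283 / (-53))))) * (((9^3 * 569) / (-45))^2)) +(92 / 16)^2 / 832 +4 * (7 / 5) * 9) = -1019946360730752000 / 293976159343179431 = -3.47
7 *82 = 574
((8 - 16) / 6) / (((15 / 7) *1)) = -28 / 45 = -0.62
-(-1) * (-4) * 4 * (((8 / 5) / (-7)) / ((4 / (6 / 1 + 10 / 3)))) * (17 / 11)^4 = 10690688 / 219615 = 48.68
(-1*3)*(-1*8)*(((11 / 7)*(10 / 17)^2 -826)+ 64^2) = 158791440 / 2023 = 78493.05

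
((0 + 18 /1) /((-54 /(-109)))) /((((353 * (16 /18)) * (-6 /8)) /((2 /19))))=-109 /6707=-0.02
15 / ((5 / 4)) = 12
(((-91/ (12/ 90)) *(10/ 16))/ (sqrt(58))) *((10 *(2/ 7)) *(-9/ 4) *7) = 2520.47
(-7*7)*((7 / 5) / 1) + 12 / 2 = -313 / 5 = -62.60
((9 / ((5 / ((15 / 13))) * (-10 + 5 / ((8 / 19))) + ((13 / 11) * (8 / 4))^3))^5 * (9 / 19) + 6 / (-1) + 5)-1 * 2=-34376559031806559736163809163 / 11483100904010912777491245017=-2.99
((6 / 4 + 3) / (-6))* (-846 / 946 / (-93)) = -423 / 58652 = -0.01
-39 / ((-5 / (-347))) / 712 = -3.80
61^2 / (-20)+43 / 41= -151701 / 820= -185.00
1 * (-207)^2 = 42849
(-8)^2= 64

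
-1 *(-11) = 11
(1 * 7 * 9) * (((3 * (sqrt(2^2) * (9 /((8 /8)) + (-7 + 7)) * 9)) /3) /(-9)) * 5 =-5670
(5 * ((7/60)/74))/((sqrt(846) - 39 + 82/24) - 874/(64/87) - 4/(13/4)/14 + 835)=-8653647548/424388375114845 - 66777984 * sqrt(94)/424388375114845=-0.00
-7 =-7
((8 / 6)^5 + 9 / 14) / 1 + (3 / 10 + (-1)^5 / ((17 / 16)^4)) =3105763859 / 710346105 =4.37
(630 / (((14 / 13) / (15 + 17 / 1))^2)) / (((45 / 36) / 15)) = 46725120 / 7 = 6675017.14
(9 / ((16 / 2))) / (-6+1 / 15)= -135 / 712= -0.19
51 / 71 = 0.72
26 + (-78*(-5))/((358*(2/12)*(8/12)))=6409/179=35.80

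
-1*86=-86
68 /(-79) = -68 /79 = -0.86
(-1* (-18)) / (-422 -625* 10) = -3 / 1112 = -0.00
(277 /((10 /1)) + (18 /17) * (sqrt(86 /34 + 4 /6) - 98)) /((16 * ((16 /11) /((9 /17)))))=-1280169 /739840 + 297 * sqrt(8313) /628864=-1.69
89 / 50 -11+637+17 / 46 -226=231236 / 575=402.15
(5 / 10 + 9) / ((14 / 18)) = 171 / 14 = 12.21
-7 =-7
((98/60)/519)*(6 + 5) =539/15570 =0.03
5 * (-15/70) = -15/14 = -1.07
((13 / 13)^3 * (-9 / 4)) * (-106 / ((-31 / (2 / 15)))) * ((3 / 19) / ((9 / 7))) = -371 / 2945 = -0.13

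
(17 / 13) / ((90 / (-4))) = -34 / 585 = -0.06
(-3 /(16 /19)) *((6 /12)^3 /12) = -19 /512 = -0.04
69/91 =0.76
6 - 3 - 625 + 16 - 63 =-669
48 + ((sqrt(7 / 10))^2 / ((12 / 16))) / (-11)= 7906 / 165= 47.92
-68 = -68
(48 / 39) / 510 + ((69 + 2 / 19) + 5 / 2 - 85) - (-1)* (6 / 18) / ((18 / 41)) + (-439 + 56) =-395.63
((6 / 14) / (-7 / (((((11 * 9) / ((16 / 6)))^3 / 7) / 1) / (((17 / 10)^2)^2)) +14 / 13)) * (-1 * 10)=-3192890146875 / 796357263401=-4.01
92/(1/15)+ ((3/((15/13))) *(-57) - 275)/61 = 418784/305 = 1373.06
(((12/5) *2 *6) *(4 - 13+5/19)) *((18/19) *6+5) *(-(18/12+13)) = 70361424/1805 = 38981.40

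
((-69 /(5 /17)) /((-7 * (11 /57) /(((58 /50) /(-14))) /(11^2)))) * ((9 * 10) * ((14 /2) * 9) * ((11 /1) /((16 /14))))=-19003835169 /200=-95019175.84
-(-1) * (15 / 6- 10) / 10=-0.75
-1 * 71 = -71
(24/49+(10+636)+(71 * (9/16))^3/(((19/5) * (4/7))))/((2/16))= 457334093773/1906688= 239857.85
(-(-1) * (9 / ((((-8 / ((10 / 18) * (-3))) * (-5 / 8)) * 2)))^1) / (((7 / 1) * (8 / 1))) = -3 / 112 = -0.03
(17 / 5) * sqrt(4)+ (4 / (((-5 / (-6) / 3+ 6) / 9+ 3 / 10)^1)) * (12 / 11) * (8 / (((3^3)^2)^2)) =82612538 / 12148785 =6.80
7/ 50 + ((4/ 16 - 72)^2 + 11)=2063681/ 400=5159.20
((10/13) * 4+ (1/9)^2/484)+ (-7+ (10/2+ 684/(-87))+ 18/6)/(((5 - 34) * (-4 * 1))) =646739153/214308666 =3.02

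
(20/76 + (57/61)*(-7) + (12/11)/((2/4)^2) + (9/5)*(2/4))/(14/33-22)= 387897/8252080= 0.05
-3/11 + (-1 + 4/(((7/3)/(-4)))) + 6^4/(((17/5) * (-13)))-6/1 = -43.45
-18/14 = -9/7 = -1.29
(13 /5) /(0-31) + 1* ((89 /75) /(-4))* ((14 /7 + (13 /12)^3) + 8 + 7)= -88457747 /16070400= -5.50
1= 1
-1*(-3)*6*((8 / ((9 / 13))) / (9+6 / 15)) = 1040 / 47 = 22.13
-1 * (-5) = 5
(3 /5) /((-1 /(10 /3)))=-2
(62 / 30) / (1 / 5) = 31 / 3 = 10.33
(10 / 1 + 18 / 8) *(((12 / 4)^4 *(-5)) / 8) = -19845 / 32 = -620.16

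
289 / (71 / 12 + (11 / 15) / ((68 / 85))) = 1734 / 41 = 42.29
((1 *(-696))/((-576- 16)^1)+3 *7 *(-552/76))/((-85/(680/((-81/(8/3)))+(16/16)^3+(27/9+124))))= 910212256/4840155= 188.05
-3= -3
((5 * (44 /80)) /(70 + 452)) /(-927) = -11 /1935576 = -0.00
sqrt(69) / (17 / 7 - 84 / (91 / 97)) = -91*sqrt(69) / 7927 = -0.10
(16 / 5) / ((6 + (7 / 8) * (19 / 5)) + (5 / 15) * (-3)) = 0.38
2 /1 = 2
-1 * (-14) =14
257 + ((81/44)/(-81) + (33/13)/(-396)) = 220481/858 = 256.97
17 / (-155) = -17 / 155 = -0.11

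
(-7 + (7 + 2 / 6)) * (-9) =-3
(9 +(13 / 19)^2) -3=6.47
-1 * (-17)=17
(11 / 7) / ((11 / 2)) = 2 / 7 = 0.29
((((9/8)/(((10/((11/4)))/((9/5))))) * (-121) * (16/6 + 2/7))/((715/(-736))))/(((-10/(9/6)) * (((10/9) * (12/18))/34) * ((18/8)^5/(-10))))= 375460096/1535625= 244.50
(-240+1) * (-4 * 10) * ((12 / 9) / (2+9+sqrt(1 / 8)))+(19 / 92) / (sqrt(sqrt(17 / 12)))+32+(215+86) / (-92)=-76480 * sqrt(2) / 2901+19 * 17^(3 / 4) * sqrt(2) * 3^(1 / 4) / 1564+317258383 / 266892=1151.62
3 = 3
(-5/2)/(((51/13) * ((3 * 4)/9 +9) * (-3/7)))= 455/3162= 0.14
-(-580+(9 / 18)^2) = 2319 / 4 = 579.75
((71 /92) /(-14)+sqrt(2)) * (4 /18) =-71 /5796+2 * sqrt(2) /9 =0.30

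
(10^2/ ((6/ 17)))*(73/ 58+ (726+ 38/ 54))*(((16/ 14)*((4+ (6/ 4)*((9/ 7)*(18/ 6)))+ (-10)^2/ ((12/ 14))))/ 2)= 5146309342150/ 345303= 14903749.29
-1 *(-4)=4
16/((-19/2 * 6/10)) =-160/57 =-2.81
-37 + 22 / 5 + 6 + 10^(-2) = -2659 / 100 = -26.59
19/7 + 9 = 82/7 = 11.71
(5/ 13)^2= 25/ 169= 0.15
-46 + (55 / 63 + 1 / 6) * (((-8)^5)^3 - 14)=-2304576371822311 / 63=-36580577330512.87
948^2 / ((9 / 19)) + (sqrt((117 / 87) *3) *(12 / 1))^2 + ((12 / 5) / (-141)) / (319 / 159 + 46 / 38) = 62845399329742 / 33114085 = 1897844.96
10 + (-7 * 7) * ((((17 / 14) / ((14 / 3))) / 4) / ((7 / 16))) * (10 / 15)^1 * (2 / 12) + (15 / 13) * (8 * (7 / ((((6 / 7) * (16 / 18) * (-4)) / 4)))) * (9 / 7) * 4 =-116561 / 273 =-426.96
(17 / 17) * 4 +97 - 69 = 32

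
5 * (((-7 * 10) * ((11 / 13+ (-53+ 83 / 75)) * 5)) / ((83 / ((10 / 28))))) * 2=2488550 / 3237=768.78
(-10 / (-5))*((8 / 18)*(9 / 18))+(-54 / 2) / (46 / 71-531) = 167873 / 338895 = 0.50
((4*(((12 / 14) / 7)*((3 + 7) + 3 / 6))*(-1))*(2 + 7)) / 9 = -36 / 7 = -5.14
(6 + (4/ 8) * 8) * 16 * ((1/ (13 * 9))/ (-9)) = -160/ 1053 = -0.15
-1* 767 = -767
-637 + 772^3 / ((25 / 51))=23465066123 / 25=938602644.92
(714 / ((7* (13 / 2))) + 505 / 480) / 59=20897 / 73632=0.28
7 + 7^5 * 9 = 151270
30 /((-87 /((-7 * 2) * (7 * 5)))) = 4900 /29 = 168.97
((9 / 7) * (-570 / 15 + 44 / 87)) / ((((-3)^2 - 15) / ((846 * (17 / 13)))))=3351006 / 377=8888.61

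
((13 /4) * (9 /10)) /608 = 117 /24320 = 0.00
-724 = -724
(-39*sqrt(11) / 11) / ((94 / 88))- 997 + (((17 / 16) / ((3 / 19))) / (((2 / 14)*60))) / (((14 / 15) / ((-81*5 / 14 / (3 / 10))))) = -1089.12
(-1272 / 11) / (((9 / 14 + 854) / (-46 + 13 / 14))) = 802632 / 131615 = 6.10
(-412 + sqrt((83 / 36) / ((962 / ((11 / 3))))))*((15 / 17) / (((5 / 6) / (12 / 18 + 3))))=-27192 / 17 + 11*sqrt(2634918) / 49062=-1599.17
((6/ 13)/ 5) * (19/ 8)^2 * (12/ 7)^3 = 58482/ 22295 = 2.62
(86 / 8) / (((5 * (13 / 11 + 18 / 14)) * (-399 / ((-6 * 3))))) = 0.04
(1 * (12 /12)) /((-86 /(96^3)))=-10287.63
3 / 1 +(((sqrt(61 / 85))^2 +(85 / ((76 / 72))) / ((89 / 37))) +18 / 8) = 22678439 / 574940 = 39.44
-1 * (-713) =713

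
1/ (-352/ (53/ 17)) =-53/ 5984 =-0.01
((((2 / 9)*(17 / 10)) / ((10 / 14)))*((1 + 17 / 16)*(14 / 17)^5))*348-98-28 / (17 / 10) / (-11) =1086142778 / 22968275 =47.29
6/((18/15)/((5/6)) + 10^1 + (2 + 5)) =150/461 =0.33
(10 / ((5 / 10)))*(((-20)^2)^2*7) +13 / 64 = 1433600013 / 64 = 22400000.20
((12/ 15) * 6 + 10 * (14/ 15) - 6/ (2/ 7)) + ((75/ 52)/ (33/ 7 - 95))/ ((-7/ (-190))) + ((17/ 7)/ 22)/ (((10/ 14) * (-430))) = -4255721923/ 582925200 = -7.30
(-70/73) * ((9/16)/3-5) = 2695/584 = 4.61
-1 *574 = -574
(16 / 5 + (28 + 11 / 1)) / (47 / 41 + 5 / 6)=51906 / 2435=21.32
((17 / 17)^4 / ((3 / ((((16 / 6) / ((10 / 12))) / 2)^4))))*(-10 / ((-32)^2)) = -8 / 375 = -0.02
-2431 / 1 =-2431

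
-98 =-98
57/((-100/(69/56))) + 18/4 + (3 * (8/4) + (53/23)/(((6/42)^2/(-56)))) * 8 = -6508682059/128800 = -50533.25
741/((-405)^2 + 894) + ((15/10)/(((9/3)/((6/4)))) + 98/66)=2.24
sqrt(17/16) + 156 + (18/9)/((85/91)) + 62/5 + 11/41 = sqrt(17)/4 + 595271/3485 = 171.84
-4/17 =-0.24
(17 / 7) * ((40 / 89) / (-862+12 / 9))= -0.00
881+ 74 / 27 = 23861 / 27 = 883.74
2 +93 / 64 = 221 / 64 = 3.45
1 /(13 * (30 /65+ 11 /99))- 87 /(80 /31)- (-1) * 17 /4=-157199 /5360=-29.33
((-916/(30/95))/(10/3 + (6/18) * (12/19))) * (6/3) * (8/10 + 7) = -6448182/505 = -12768.68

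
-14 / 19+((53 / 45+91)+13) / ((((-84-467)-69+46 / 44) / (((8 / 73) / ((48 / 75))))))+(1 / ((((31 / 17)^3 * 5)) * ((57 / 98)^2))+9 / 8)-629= -2418991715781847589 / 3848567267012760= -628.54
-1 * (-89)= 89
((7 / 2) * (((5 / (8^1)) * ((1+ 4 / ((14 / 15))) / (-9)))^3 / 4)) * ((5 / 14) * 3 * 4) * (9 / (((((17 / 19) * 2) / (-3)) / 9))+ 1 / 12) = 17886840625 / 710664192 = 25.17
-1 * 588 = -588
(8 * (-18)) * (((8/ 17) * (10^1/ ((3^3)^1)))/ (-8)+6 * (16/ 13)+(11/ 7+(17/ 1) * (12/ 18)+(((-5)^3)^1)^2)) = -10455794912/ 4641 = -2252918.53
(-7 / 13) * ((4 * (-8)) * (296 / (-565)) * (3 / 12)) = -16576 / 7345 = -2.26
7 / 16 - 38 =-601 / 16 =-37.56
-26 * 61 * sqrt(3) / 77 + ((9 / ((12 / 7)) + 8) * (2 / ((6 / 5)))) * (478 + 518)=21995 -1586 * sqrt(3) / 77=21959.32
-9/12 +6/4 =3/4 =0.75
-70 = -70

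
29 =29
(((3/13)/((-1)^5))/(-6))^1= 1/26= 0.04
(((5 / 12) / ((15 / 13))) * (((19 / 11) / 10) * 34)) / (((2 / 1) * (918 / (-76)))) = -4693 / 53460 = -0.09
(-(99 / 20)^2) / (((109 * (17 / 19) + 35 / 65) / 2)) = -73359 / 146800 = -0.50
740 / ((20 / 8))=296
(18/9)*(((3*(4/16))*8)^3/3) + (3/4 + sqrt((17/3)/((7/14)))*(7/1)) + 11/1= 7*sqrt(102)/3 + 623/4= 179.32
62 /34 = 31 /17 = 1.82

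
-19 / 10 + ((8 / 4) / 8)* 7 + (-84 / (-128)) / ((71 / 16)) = -0.00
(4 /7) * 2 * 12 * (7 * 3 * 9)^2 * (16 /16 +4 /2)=1469664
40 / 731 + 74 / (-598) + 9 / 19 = 1680468 / 4152811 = 0.40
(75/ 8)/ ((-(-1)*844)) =75/ 6752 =0.01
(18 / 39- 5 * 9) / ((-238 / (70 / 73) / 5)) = 14475 / 16133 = 0.90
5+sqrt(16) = 9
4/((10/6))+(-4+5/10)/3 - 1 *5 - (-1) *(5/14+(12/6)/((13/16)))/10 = -19027/5460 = -3.48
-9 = -9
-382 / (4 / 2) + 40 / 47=-8937 / 47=-190.15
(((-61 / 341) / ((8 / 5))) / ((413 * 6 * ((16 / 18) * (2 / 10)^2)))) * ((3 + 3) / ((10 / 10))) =-68625 / 9013312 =-0.01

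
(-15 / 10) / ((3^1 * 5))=-1 / 10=-0.10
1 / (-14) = -1 / 14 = -0.07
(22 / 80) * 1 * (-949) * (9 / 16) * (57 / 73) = -114.62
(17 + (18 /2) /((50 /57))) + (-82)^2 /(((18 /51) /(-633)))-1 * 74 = -602977037 /50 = -12059540.74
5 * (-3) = -15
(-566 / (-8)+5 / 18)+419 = 17641 / 36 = 490.03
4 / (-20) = -1 / 5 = -0.20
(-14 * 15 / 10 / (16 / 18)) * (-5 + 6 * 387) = -437913 / 8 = -54739.12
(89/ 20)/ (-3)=-89/ 60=-1.48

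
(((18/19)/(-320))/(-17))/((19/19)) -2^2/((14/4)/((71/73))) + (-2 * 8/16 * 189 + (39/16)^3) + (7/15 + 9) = -1685030316523/10140856320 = -166.16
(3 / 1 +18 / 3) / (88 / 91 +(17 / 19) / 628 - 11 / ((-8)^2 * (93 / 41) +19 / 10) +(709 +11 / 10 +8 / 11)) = 32409322005060 / 2562932556497689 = 0.01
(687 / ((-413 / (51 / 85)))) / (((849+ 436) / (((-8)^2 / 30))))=-21984 / 13267625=-0.00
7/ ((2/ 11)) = 77/ 2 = 38.50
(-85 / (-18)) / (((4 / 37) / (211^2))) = 140018545 / 72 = 1944702.01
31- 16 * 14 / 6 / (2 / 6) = -81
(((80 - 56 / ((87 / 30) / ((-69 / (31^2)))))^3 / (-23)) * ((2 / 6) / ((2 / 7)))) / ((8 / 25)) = -127625991081164800000 / 1493527582037721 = -85452.72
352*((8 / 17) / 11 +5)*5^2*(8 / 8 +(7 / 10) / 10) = 807208 / 17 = 47482.82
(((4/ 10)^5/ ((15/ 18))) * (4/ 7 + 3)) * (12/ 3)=768/ 4375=0.18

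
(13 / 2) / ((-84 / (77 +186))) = -3419 / 168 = -20.35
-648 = -648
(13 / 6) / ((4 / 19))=247 / 24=10.29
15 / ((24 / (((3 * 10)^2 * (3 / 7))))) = 3375 / 14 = 241.07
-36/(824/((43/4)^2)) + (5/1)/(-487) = -8120647/1605152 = -5.06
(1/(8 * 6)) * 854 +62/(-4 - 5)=785/72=10.90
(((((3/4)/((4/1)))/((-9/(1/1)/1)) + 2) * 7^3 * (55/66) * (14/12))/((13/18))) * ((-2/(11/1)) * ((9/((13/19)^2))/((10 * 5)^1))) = -63.89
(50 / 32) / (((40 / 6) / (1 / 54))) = 5 / 1152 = 0.00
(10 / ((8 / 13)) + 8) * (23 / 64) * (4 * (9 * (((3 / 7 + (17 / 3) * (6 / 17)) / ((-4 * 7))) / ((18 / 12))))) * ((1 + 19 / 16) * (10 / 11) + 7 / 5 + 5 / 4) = -232227021 / 2759680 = -84.15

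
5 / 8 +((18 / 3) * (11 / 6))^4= 117133 / 8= 14641.62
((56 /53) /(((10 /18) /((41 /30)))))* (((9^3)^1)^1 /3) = 836892 /1325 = 631.62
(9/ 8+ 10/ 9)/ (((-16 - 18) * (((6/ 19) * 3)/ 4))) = -3059/ 11016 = -0.28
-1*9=-9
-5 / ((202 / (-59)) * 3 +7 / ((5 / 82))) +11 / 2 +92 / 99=6.38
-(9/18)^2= -1/4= -0.25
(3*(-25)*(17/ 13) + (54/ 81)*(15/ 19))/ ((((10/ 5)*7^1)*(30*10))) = -4819/ 207480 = -0.02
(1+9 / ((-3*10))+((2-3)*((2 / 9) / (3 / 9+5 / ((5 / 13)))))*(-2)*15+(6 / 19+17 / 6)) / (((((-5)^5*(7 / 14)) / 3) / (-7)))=17353 / 296875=0.06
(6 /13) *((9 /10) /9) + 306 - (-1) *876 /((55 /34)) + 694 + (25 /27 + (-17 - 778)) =2886095 /3861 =747.50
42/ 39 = 14/ 13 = 1.08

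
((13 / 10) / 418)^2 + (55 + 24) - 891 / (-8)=3326308319 / 17472400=190.38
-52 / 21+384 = 8012 / 21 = 381.52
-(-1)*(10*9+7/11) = 997/11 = 90.64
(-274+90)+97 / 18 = -3215 / 18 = -178.61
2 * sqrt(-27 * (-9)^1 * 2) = 18 * sqrt(6) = 44.09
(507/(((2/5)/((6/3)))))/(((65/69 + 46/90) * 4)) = 2623725/6016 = 436.12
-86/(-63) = 86/63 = 1.37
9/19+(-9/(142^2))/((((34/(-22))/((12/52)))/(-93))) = 39581397/84668636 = 0.47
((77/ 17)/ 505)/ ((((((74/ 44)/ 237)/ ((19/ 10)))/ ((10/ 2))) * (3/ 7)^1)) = 28.02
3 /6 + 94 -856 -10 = -1543 /2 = -771.50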